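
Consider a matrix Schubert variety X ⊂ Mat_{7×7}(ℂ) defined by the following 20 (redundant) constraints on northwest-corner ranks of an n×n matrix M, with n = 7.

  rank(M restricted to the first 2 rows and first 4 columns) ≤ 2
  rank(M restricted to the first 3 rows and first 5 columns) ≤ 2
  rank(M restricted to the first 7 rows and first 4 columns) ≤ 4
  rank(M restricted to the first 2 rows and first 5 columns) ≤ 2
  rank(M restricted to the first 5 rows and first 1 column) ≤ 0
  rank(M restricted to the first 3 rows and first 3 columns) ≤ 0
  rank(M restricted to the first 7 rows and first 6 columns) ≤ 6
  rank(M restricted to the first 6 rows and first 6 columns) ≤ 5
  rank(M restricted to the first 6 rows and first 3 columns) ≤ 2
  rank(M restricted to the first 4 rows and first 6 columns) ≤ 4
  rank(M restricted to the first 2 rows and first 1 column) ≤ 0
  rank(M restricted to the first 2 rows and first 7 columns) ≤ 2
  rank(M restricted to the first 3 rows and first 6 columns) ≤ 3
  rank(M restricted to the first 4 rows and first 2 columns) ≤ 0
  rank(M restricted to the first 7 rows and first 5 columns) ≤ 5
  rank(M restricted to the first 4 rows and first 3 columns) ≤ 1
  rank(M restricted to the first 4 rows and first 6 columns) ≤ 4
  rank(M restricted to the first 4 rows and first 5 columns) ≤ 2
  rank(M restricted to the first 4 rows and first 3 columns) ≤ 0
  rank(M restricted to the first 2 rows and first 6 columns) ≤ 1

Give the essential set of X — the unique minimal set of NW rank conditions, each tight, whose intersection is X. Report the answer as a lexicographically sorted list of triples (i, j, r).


Propagating the 20 rank bounds to every northwest block:

  R[1]: 0  0  0  1  1  1  1
  R[2]: 0  0  0  1  1  1  2
  R[3]: 0  0  0  1  2  2  3
  R[4]: 0  0  0  1  2  3  4
  R[5]: 0  1  1  2  3  4  5
  R[6]: 1  2  2  3  4  5  6
  R[7]: 1  2  3  4  5  6  7

the unique w with this rank table is (4, 7, 5, 6, 2, 1, 3).

3 SE-corners of the 15-cell Rothe diagram give Ess(w):

[(2, 6, 1), (4, 3, 0), (5, 1, 0)]


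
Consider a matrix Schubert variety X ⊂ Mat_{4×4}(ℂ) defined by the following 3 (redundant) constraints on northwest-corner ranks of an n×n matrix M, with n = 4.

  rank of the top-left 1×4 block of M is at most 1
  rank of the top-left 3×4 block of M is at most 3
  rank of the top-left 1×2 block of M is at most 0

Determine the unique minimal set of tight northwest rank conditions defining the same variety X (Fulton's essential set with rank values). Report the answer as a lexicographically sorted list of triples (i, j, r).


Reconstructing r_w from the 3 given conditions:

  0 | 0 | 1 | 1
  1 | 1 | 2 | 2
  1 | 2 | 3 | 3
  1 | 2 | 3 | 4

the unique w with this rank table is (3, 1, 2, 4).

Fulton essential set (1 of the 2 Rothe cells):

[(1, 2, 0)]


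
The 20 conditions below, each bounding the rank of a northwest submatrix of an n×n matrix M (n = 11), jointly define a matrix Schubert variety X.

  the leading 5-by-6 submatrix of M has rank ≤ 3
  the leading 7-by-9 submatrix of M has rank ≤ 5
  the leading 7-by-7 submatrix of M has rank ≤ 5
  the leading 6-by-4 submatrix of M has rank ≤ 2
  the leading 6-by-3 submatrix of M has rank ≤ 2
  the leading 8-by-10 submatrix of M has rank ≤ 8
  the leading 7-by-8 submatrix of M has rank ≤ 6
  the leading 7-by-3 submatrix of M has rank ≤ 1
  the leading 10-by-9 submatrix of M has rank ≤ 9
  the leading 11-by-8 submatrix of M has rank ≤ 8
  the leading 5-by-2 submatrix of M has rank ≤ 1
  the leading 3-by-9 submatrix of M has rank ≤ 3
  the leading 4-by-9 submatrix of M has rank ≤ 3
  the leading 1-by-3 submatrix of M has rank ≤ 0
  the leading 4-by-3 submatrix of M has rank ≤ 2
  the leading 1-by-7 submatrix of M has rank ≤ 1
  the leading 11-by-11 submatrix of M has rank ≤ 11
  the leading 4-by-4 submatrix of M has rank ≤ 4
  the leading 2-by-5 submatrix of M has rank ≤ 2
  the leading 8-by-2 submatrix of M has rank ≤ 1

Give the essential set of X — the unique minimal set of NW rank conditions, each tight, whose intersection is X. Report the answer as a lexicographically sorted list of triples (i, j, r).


The tightest implied rank at each (i,j), from the 20 conditions:

  row 1: 0  0  0  1  1  1  1  1  1  1  1
  row 2: 1  1  1  2  2  2  2  2  2  2  2
  row 3: 1  1  1  2  3  3  3  3  3  3  3
  row 4: 1  1  1  2  3  3  3  3  3  4  4
  row 5: 1  1  1  2  3  3  4  4  4  5  5
  row 6: 1  1  1  2  3  4  5  5  5  6  6
  row 7: 1  1  1  2  3  4  5  5  5  6  7
  row 8: 1  1  2  3  4  5  6  6  6  7  8
  row 9: 1  2  3  4  5  6  7  7  7  8  9
  row 10: 1  2  3  4  5  6  7  8  8  9  10
  row 11: 1  2  3  4  5  6  7  8  9  10  11

the unique w with this rank table is (4, 1, 5, 10, 7, 6, 11, 3, 2, 8, 9).

Fulton essential set (6 of the 21 Rothe cells):

[(1, 3, 0), (4, 9, 3), (5, 6, 3), (7, 3, 1), (7, 9, 5), (8, 2, 1)]


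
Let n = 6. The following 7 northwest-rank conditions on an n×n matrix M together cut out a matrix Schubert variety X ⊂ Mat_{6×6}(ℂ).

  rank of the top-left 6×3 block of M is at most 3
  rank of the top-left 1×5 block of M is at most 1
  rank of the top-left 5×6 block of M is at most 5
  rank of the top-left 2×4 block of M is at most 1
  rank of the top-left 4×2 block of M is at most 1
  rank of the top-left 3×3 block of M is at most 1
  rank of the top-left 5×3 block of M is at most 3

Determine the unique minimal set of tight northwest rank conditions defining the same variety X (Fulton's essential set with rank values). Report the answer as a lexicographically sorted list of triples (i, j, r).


Rank table r_w(6×6) implied by the 7 constraints:

  R[1]: 1  1  1  1  1  1
  R[2]: 1  1  1  1  2  2
  R[3]: 1  1  1  2  3  3
  R[4]: 1  1  2  3  4  4
  R[5]: 1  2  3  4  5  5
  R[6]: 1  2  3  4  5  6

hence w(1..6) = (1, 5, 4, 3, 2, 6).

D(w) has 6 cells with 3 SE-corners; essential set:

[(2, 4, 1), (3, 3, 1), (4, 2, 1)]


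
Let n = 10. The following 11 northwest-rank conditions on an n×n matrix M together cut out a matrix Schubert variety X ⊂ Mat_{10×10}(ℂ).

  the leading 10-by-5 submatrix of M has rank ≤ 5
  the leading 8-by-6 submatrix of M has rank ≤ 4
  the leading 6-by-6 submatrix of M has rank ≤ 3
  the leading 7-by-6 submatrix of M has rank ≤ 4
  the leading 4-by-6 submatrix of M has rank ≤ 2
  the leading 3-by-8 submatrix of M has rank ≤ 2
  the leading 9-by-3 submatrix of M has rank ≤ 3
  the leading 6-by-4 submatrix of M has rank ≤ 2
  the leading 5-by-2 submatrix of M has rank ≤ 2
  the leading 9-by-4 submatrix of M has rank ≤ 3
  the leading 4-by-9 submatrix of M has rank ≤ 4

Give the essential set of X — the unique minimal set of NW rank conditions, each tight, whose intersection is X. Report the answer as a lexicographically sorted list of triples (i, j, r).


Recovering R(i,j) via the rank-extension bound from the 11 conditions:

  row 1: 1, 1, 1, 1, 1, 1, 1, 1, 1, 1
  row 2: 1, 2, 2, 2, 2, 2, 2, 2, 2, 2
  row 3: 1, 2, 2, 2, 2, 2, 2, 2, 3, 3
  row 4: 1, 2, 2, 2, 2, 2, 3, 3, 4, 4
  row 5: 1, 2, 2, 2, 3, 3, 4, 4, 5, 5
  row 6: 1, 2, 2, 2, 3, 3, 4, 5, 6, 6
  row 7: 1, 2, 3, 3, 4, 4, 5, 6, 7, 7
  row 8: 1, 2, 3, 3, 4, 4, 5, 6, 7, 8
  row 9: 1, 2, 3, 3, 4, 5, 6, 7, 8, 9
  row 10: 1, 2, 3, 4, 5, 6, 7, 8, 9, 10

reading off 1-entries of Δ²R: w = (1, 2, 9, 7, 5, 8, 3, 10, 6, 4).

Fulton essential set (6 of the 18 Rothe cells):

[(3, 8, 2), (4, 6, 2), (6, 4, 2), (6, 6, 3), (8, 6, 4), (9, 4, 3)]


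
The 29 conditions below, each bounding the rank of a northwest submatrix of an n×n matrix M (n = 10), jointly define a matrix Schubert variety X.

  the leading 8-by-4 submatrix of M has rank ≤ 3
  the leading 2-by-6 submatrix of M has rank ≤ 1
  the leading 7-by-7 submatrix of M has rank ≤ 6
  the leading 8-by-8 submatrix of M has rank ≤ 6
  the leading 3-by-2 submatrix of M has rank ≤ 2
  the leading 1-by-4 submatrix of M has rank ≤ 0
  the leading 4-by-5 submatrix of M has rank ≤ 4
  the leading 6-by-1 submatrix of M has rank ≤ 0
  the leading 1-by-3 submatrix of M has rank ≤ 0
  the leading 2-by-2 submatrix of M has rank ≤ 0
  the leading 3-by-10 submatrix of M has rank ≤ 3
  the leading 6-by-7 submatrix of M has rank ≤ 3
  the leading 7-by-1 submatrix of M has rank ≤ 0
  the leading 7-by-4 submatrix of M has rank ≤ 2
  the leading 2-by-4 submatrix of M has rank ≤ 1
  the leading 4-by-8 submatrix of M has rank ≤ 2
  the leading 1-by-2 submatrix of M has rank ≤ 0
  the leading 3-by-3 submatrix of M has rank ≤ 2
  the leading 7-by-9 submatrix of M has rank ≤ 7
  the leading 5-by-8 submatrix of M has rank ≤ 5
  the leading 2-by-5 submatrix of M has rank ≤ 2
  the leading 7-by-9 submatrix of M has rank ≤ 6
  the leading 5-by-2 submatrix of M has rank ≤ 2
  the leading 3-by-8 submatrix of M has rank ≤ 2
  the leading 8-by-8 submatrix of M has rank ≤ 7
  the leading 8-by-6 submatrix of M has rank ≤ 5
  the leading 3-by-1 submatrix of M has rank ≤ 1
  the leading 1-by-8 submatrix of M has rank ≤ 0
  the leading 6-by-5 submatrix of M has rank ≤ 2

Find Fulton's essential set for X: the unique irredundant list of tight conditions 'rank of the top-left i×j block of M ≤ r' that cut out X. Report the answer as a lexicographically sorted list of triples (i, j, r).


Recovering R(i,j) via the rank-extension bound from the 29 conditions:

  row 1: 0, 0, 0, 0, 0, 0, 0, 0, 1, 1
  row 2: 0, 0, 1, 1, 1, 1, 1, 1, 2, 2
  row 3: 0, 1, 2, 2, 2, 2, 2, 2, 3, 3
  row 4: 0, 1, 2, 2, 2, 2, 2, 2, 3, 4
  row 5: 0, 1, 2, 2, 2, 3, 3, 3, 4, 5
  row 6: 0, 1, 2, 2, 2, 3, 3, 4, 5, 6
  row 7: 0, 1, 2, 2, 3, 4, 4, 5, 6, 7
  row 8: 1, 2, 3, 3, 4, 5, 5, 6, 7, 8
  row 9: 1, 2, 3, 4, 5, 6, 6, 7, 8, 9
  row 10: 1, 2, 3, 4, 5, 6, 7, 8, 9, 10

reading off 1-entries of Δ²R: w = (9, 3, 2, 10, 6, 8, 5, 1, 4, 7).

|D(w)|=26, |Ess(w)|=7:

[(1, 8, 0), (2, 2, 0), (4, 8, 2), (6, 5, 2), (6, 7, 3), (7, 1, 0), (7, 4, 2)]


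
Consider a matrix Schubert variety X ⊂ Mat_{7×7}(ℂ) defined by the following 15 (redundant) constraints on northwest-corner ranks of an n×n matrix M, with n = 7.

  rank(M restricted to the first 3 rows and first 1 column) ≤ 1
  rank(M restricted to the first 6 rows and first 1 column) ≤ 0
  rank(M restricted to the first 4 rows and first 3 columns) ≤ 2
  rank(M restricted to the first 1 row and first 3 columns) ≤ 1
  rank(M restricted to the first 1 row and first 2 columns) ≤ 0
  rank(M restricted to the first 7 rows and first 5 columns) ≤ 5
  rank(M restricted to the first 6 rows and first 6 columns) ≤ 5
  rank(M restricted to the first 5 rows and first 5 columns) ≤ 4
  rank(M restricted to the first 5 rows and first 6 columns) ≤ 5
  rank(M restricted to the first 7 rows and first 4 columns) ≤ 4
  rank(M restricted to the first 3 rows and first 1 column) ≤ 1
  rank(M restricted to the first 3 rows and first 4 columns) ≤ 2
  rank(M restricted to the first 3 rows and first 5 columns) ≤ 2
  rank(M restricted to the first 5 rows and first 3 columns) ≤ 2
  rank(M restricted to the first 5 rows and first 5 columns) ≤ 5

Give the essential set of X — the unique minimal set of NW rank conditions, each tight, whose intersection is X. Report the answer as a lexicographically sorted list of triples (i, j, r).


Propagating the 15 rank bounds to every northwest block:

  row 1: 0, 0, 1, 1, 1, 1, 1
  row 2: 0, 1, 2, 2, 2, 2, 2
  row 3: 0, 1, 2, 2, 2, 3, 3
  row 4: 0, 1, 2, 3, 3, 4, 4
  row 5: 0, 1, 2, 3, 4, 5, 5
  row 6: 0, 1, 2, 3, 4, 5, 6
  row 7: 1, 2, 3, 4, 5, 6, 7

reading off 1-entries of Δ²R: w = (3, 2, 6, 4, 5, 7, 1).

D(w) has 9 cells with 3 SE-corners; essential set:

[(1, 2, 0), (3, 5, 2), (6, 1, 0)]


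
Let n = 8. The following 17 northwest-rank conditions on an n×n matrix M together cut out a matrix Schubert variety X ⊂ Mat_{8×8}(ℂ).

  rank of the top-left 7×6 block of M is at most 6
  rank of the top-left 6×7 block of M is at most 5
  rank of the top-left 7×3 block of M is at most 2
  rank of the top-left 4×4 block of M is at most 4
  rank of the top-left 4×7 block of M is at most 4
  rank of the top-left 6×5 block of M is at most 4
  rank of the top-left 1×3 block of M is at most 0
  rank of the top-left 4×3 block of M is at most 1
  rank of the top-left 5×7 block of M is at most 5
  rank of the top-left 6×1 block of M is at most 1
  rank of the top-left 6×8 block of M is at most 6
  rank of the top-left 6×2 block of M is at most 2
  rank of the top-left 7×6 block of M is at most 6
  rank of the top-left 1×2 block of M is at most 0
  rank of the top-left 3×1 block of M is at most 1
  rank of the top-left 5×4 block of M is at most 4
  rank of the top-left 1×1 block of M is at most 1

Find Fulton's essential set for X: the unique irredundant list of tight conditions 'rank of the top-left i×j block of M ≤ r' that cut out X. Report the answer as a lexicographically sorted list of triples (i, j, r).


Propagating the 17 rank bounds to every northwest block:

  row 1: 0  0  0  1  1  1  1  1
  row 2: 1  1  1  2  2  2  2  2
  row 3: 1  1  1  2  3  3  3  3
  row 4: 1  1  1  2  3  4  4  4
  row 5: 1  2  2  3  4  5  5  5
  row 6: 1  2  2  3  4  5  5  6
  row 7: 1  2  2  3  4  5  6  7
  row 8: 1  2  3  4  5  6  7  8

hence w(1..8) = (4, 1, 5, 6, 2, 8, 7, 3).

Fulton essential set (4 of the 10 Rothe cells):

[(1, 3, 0), (4, 3, 1), (6, 7, 5), (7, 3, 2)]


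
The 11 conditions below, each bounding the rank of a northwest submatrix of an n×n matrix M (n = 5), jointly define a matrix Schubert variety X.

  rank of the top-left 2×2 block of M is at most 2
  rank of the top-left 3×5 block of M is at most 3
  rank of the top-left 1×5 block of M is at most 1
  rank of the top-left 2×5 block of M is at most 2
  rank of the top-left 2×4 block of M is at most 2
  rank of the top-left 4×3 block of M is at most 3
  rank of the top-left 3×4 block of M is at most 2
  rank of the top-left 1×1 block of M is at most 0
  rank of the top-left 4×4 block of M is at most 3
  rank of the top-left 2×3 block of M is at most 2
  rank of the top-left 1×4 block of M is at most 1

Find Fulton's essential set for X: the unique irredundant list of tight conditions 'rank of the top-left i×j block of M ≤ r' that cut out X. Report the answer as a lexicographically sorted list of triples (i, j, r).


Computing R[i][j] = min implied NW-rank bound (n=5, 11 conditions):

  i=1: 0  1  1  1  1
  i=2: 1  2  2  2  2
  i=3: 1  2  2  2  3
  i=4: 1  2  3  3  4
  i=5: 1  2  3  4  5

hence w(1..5) = (2, 1, 5, 3, 4).

2 SE-corners of the 3-cell Rothe diagram give Ess(w):

[(1, 1, 0), (3, 4, 2)]


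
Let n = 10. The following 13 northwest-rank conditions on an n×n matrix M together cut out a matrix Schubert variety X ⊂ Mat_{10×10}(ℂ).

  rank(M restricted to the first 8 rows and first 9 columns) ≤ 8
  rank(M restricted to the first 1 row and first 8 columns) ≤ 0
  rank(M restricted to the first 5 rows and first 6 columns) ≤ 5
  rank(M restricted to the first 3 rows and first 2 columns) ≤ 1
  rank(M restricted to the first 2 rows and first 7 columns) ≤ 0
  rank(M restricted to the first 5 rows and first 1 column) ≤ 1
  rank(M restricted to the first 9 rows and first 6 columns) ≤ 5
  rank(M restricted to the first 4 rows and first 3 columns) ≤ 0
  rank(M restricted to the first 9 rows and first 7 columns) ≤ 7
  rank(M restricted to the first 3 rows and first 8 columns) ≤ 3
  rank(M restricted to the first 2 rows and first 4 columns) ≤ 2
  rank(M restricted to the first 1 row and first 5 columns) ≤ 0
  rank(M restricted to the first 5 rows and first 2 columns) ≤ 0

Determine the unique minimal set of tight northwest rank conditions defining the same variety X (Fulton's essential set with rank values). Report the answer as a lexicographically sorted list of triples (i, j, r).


Computing R[i][j] = min implied NW-rank bound (n=10, 13 conditions):

  0 0 0 0 0 0 0 0 1 1
  0 0 0 0 0 0 0 1 2 2
  0 0 0 1 1 1 1 2 3 3
  0 0 0 1 2 2 2 3 4 4
  0 0 1 2 3 3 3 4 5 5
  1 1 2 3 4 4 4 5 6 6
  1 2 3 4 5 5 5 6 7 7
  1 2 3 4 5 5 6 7 8 8
  1 2 3 4 5 5 6 7 8 9
  1 2 3 4 5 6 7 8 9 10

so w = (9, 8, 4, 5, 3, 1, 2, 7, 10, 6).

ℓ(w)=25; the 5 essential cells (i,j,r):

[(1, 8, 0), (2, 7, 0), (4, 3, 0), (5, 2, 0), (9, 6, 5)]


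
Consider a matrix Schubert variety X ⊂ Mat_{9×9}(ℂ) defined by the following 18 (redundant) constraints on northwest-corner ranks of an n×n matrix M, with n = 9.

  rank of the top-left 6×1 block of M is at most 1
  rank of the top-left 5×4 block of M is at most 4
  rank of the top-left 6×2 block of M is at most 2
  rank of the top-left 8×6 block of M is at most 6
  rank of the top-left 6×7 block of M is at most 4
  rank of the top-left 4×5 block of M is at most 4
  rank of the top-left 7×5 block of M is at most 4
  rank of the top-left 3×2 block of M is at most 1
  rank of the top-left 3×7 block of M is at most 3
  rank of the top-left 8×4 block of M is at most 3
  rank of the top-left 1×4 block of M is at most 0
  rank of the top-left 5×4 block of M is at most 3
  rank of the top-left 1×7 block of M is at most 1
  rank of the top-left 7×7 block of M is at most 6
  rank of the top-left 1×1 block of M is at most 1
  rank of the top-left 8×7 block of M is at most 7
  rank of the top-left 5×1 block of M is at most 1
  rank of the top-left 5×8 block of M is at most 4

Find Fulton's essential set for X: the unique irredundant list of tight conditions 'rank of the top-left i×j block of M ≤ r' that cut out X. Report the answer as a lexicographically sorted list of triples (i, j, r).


Propagating the 18 rank bounds to every northwest block:

  row 1: 0  0  0  0  1  1  1  1  1
  row 2: 1  1  1  1  2  2  2  2  2
  row 3: 1  1  2  2  3  3  3  3  3
  row 4: 1  2  3  3  4  4  4  4  4
  row 5: 1  2  3  3  4  4  4  4  5
  row 6: 1  2  3  3  4  4  4  5  6
  row 7: 1  2  3  3  4  5  5  6  7
  row 8: 1  2  3  3  4  5  6  7  8
  row 9: 1  2  3  4  5  6  7  8  9

so w = (5, 1, 3, 2, 9, 8, 6, 7, 4).

|D(w)|=14, |Ess(w)|=5:

[(1, 4, 0), (3, 2, 1), (5, 8, 4), (6, 7, 4), (8, 4, 3)]


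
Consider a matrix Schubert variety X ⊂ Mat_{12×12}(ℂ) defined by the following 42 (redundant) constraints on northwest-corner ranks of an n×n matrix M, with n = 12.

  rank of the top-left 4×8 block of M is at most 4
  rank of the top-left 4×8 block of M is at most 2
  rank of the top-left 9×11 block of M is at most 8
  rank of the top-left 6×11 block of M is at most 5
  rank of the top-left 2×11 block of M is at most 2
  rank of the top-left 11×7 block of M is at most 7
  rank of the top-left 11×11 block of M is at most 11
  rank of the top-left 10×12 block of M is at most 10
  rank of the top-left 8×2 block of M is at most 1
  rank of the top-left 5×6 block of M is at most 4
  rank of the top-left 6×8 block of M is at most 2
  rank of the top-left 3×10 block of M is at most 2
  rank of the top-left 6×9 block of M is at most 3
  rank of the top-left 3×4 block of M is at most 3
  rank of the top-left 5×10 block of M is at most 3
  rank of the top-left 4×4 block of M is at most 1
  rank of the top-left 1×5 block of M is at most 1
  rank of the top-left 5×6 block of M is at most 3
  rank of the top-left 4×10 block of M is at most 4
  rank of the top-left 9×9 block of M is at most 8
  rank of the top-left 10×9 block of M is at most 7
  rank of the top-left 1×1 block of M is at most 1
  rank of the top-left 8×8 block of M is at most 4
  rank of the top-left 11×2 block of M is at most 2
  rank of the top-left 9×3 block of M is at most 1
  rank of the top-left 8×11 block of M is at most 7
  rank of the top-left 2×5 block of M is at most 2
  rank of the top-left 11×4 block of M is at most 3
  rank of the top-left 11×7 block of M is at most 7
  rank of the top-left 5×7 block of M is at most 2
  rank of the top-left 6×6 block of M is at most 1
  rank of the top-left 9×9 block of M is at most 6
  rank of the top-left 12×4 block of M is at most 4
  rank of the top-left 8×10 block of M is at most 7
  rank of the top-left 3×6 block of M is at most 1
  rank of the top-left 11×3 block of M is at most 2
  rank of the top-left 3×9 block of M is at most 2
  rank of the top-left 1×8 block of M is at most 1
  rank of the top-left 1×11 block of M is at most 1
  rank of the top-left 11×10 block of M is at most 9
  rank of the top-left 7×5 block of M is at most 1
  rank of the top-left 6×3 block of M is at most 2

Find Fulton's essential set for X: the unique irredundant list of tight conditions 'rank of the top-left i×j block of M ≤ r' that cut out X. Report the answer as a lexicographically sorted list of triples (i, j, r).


Computing R[i][j] = min implied NW-rank bound (n=12, 42 conditions):

  1  1  1  1  1  1  1  1  1  1  1  1
  1  1  1  1  1  1  2  2  2  2  2  2
  1  1  1  1  1  1  2  2  2  2  3  3
  1  1  1  1  1  1  2  2  3  3  4  4
  1  1  1  1  1  1  2  2  3  3  4  5
  1  1  1  1  1  1  2  2  3  4  5  6
  1  1  1  1  1  2  3  3  4  5  6  7
  1  1  1  2  2  3  4  4  5  6  7  8
  1  1  1  2  3  4  5  5  6  7  8  9
  1  2  2  3  4  5  6  6  7  8  9  10
  1  2  2  3  4  5  6  7  8  9  10  11
  1  2  3  4  5  6  7  8  9  10  11  12

giving w = (1, 7, 11, 9, 12, 10, 6, 4, 5, 2, 8, 3) via Δ²R.

D(w) has 41 cells with 7 SE-corners; essential set:

[(3, 10, 2), (5, 10, 3), (6, 6, 1), (6, 8, 2), (7, 5, 1), (9, 3, 1), (11, 3, 2)]


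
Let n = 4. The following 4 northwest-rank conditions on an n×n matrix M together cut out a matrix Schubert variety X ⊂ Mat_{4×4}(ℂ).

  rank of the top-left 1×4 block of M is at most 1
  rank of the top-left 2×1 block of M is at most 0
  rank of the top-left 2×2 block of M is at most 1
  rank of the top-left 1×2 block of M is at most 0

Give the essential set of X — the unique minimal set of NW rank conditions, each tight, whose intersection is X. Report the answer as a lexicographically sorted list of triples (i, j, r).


Rank table r_w(4×4) implied by the 4 constraints:

  0 | 0 | 1 | 1
  0 | 1 | 2 | 2
  1 | 2 | 3 | 3
  1 | 2 | 3 | 4

reading off 1-entries of Δ²R: w = (3, 2, 1, 4).

2 SE-corners of the 3-cell Rothe diagram give Ess(w):

[(1, 2, 0), (2, 1, 0)]


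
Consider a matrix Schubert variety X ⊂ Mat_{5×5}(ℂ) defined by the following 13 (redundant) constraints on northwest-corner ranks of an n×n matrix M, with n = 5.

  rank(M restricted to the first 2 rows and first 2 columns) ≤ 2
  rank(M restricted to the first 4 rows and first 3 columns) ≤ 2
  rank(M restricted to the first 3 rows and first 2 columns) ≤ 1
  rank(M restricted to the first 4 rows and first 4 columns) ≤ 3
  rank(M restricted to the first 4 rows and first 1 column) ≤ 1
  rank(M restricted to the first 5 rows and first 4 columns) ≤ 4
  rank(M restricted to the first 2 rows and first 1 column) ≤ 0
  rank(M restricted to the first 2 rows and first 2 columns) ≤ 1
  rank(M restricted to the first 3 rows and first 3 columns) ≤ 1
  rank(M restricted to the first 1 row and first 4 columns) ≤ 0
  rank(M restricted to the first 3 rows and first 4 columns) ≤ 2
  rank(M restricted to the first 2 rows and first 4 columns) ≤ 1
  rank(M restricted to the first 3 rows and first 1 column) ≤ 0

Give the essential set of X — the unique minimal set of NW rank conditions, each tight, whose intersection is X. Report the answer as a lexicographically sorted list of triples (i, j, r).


The tightest implied rank at each (i,j), from the 13 conditions:

  i=1: 0, 0, 0, 0, 1
  i=2: 0, 1, 1, 1, 2
  i=3: 0, 1, 1, 2, 3
  i=4: 1, 2, 2, 3, 4
  i=5: 1, 2, 3, 4, 5

the unique w with this rank table is (5, 2, 4, 1, 3).

3 SE-corners of the 7-cell Rothe diagram give Ess(w):

[(1, 4, 0), (3, 1, 0), (3, 3, 1)]


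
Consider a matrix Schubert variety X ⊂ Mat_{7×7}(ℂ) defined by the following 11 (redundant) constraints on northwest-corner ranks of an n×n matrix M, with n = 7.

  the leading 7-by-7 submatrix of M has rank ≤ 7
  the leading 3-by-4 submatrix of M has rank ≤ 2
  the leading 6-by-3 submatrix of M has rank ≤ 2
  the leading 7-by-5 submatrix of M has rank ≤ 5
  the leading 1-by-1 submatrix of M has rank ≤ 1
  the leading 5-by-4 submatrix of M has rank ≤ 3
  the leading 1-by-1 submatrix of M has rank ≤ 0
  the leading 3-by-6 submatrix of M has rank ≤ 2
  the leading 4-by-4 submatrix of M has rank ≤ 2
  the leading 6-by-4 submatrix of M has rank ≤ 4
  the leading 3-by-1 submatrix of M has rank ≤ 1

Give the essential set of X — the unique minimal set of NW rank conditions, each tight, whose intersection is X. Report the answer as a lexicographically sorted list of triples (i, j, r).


Propagating the 11 rank bounds to every northwest block:

  i=1: 0 | 1 | 1 | 1 | 1 | 1 | 1
  i=2: 1 | 2 | 2 | 2 | 2 | 2 | 2
  i=3: 1 | 2 | 2 | 2 | 2 | 2 | 3
  i=4: 1 | 2 | 2 | 2 | 3 | 3 | 4
  i=5: 1 | 2 | 2 | 3 | 4 | 4 | 5
  i=6: 1 | 2 | 2 | 3 | 4 | 5 | 6
  i=7: 1 | 2 | 3 | 4 | 5 | 6 | 7

giving w = (2, 1, 7, 5, 4, 6, 3) via Δ²R.

Fulton essential set (4 of the 9 Rothe cells):

[(1, 1, 0), (3, 6, 2), (4, 4, 2), (6, 3, 2)]


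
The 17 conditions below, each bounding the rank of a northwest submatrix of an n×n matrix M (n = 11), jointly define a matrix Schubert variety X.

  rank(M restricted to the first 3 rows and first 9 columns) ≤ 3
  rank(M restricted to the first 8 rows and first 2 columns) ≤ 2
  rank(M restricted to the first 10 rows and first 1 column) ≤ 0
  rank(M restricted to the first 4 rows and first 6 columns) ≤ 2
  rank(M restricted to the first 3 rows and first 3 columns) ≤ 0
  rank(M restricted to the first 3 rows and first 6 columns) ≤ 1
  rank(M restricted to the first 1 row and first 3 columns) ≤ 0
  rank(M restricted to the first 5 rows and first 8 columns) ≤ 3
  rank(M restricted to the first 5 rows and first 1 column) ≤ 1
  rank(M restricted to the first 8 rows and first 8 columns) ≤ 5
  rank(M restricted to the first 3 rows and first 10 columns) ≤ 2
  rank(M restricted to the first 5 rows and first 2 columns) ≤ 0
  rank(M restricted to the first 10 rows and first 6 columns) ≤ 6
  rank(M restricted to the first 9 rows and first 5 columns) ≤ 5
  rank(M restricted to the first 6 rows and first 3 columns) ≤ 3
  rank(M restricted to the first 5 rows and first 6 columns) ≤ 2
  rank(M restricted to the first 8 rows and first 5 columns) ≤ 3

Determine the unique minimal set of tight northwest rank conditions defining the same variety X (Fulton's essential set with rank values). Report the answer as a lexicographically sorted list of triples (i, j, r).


Recovering R(i,j) via the rank-extension bound from the 17 conditions:

  R[1]: 0, 0, 0, 1, 1, 1, 1, 1, 1, 1, 1
  R[2]: 0, 0, 0, 1, 1, 1, 2, 2, 2, 2, 2
  R[3]: 0, 0, 0, 1, 1, 1, 2, 2, 2, 2, 3
  R[4]: 0, 0, 1, 2, 2, 2, 3, 3, 3, 3, 4
  R[5]: 0, 0, 1, 2, 2, 2, 3, 3, 4, 4, 5
  R[6]: 0, 1, 2, 3, 3, 3, 4, 4, 5, 5, 6
  R[7]: 0, 1, 2, 3, 3, 4, 5, 5, 6, 6, 7
  R[8]: 0, 1, 2, 3, 3, 4, 5, 5, 6, 7, 8
  R[9]: 0, 1, 2, 3, 4, 5, 6, 6, 7, 8, 9
  R[10]: 0, 1, 2, 3, 4, 5, 6, 7, 8, 9, 10
  R[11]: 1, 2, 3, 4, 5, 6, 7, 8, 9, 10, 11

reading off 1-entries of Δ²R: w = (4, 7, 11, 3, 9, 2, 6, 10, 5, 8, 1).

ℓ(w)=31; the 9 essential cells (i,j,r):

[(3, 3, 0), (3, 6, 1), (3, 10, 2), (5, 2, 0), (5, 6, 2), (5, 8, 3), (8, 5, 3), (8, 8, 5), (10, 1, 0)]


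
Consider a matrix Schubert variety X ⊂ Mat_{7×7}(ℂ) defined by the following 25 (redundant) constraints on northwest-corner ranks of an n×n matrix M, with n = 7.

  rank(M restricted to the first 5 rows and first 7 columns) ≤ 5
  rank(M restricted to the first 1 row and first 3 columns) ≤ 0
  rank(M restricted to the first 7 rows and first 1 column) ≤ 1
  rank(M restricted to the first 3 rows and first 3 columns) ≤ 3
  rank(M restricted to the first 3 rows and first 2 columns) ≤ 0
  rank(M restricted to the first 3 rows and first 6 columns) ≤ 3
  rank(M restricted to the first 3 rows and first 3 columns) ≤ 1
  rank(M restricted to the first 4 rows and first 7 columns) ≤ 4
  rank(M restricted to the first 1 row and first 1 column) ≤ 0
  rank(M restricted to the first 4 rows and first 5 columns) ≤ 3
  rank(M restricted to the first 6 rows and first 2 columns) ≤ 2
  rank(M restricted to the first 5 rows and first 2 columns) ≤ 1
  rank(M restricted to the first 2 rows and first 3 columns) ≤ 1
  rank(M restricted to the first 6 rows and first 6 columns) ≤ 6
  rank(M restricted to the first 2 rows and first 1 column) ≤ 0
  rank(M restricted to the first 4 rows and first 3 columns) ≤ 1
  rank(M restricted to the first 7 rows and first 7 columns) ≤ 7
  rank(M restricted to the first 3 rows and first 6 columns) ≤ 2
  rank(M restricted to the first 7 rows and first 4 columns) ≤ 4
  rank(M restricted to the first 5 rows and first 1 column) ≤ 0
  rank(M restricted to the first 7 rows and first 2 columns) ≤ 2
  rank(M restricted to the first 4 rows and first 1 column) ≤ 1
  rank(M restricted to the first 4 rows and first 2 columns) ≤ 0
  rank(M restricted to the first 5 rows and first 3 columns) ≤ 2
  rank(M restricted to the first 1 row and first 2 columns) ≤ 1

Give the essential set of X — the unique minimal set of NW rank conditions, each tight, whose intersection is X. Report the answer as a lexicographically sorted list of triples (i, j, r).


Computing R[i][j] = min implied NW-rank bound (n=7, 25 conditions):

  row 1: 0 0 0 1 1 1 1
  row 2: 0 0 1 2 2 2 2
  row 3: 0 0 1 2 2 2 3
  row 4: 0 0 1 2 3 3 4
  row 5: 0 1 2 3 4 4 5
  row 6: 1 2 3 4 5 5 6
  row 7: 1 2 3 4 5 6 7

hence w(1..7) = (4, 3, 7, 5, 2, 1, 6).

|D(w)|=12, |Ess(w)|=4:

[(1, 3, 0), (3, 6, 2), (4, 2, 0), (5, 1, 0)]


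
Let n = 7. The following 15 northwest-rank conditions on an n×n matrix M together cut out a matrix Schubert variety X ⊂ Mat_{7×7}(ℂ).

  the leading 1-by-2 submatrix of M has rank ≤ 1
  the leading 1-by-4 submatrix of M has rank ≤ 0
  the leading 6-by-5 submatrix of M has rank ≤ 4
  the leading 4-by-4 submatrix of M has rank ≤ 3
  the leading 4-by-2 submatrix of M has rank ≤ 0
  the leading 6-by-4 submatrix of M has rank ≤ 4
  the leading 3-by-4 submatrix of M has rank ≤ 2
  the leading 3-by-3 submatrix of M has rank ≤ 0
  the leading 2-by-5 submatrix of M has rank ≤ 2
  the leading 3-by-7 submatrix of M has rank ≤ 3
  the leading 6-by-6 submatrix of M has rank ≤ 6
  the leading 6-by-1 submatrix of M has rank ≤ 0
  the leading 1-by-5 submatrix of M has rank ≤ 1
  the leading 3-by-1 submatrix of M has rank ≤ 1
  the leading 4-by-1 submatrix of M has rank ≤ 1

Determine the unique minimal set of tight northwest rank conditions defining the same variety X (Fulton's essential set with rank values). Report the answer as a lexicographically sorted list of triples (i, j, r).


Computing R[i][j] = min implied NW-rank bound (n=7, 15 conditions):

  row 1: 0 0 0 0 1 1 1
  row 2: 0 0 0 1 2 2 2
  row 3: 0 0 0 1 2 3 3
  row 4: 0 0 1 2 3 4 4
  row 5: 0 1 2 3 4 5 5
  row 6: 0 1 2 3 4 5 6
  row 7: 1 2 3 4 5 6 7

second differences of R give the permutation w = (5, 4, 6, 3, 2, 7, 1).

D(w) has 14 cells with 4 SE-corners; essential set:

[(1, 4, 0), (3, 3, 0), (4, 2, 0), (6, 1, 0)]


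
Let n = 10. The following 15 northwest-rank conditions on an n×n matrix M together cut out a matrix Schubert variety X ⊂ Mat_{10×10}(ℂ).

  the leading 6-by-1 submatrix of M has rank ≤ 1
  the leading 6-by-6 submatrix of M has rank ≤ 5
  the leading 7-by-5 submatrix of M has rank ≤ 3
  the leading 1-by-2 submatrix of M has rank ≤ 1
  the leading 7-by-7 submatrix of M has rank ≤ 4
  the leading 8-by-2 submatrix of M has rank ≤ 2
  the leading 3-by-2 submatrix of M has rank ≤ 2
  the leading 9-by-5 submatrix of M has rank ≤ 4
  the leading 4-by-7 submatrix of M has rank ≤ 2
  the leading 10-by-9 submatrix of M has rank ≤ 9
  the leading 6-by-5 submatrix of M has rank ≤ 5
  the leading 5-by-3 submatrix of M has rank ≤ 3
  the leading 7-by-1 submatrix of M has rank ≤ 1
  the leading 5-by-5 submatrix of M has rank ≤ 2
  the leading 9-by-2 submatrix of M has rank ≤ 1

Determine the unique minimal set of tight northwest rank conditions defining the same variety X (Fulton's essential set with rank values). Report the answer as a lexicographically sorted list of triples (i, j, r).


Propagating the 15 rank bounds to every northwest block:

  i=1: 1 | 1 | 1 | 1 | 1 | 1 | 1 | 1 | 1 | 1
  i=2: 1 | 1 | 2 | 2 | 2 | 2 | 2 | 2 | 2 | 2
  i=3: 1 | 1 | 2 | 2 | 2 | 2 | 2 | 3 | 3 | 3
  i=4: 1 | 1 | 2 | 2 | 2 | 2 | 2 | 3 | 4 | 4
  i=5: 1 | 1 | 2 | 2 | 2 | 3 | 3 | 4 | 5 | 5
  i=6: 1 | 1 | 2 | 3 | 3 | 4 | 4 | 5 | 6 | 6
  i=7: 1 | 1 | 2 | 3 | 3 | 4 | 4 | 5 | 6 | 7
  i=8: 1 | 1 | 2 | 3 | 4 | 5 | 5 | 6 | 7 | 8
  i=9: 1 | 1 | 2 | 3 | 4 | 5 | 6 | 7 | 8 | 9
  i=10: 1 | 2 | 3 | 4 | 5 | 6 | 7 | 8 | 9 | 10

so w = (1, 3, 8, 9, 6, 4, 10, 5, 7, 2).

|D(w)|=20, |Ess(w)|=5:

[(4, 7, 2), (5, 5, 2), (7, 5, 3), (7, 7, 4), (9, 2, 1)]


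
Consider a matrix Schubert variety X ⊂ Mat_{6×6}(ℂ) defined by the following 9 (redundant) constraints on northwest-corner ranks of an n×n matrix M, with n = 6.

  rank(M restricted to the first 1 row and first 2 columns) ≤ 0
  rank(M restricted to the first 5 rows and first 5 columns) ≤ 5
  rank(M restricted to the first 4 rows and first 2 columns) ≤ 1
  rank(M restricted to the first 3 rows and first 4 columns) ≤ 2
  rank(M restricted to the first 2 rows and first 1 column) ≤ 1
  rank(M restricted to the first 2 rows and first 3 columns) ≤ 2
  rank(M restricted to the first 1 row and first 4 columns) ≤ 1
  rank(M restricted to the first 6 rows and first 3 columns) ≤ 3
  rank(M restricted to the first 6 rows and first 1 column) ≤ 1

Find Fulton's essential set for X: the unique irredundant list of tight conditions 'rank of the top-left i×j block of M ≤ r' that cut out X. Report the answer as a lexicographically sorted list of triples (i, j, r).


Rank table r_w(6×6) implied by the 9 constraints:

  i=1: 0, 0, 1, 1, 1, 1
  i=2: 1, 1, 2, 2, 2, 2
  i=3: 1, 1, 2, 2, 3, 3
  i=4: 1, 1, 2, 3, 4, 4
  i=5: 1, 2, 3, 4, 5, 5
  i=6: 1, 2, 3, 4, 5, 6

the unique w with this rank table is (3, 1, 5, 4, 2, 6).

3 SE-corners of the 5-cell Rothe diagram give Ess(w):

[(1, 2, 0), (3, 4, 2), (4, 2, 1)]


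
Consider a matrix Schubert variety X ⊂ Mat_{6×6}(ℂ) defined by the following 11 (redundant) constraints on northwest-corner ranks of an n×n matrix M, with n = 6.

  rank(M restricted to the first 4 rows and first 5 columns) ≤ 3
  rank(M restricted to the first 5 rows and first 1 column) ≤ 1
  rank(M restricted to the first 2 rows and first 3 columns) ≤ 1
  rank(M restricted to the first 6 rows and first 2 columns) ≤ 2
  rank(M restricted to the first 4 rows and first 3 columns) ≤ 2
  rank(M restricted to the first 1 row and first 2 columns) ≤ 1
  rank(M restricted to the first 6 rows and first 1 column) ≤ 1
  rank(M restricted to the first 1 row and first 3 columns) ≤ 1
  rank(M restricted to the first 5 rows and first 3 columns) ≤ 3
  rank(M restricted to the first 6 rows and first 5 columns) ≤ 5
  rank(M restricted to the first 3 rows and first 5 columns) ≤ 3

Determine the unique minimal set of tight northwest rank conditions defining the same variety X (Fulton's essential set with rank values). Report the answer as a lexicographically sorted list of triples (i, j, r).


The tightest implied rank at each (i,j), from the 11 conditions:

  1 1 1 1 1 1
  1 1 1 2 2 2
  1 2 2 3 3 3
  1 2 2 3 3 4
  1 2 3 4 4 5
  1 2 3 4 5 6

the unique w with this rank table is (1, 4, 2, 6, 3, 5).

Fulton essential set (3 of the 4 Rothe cells):

[(2, 3, 1), (4, 3, 2), (4, 5, 3)]


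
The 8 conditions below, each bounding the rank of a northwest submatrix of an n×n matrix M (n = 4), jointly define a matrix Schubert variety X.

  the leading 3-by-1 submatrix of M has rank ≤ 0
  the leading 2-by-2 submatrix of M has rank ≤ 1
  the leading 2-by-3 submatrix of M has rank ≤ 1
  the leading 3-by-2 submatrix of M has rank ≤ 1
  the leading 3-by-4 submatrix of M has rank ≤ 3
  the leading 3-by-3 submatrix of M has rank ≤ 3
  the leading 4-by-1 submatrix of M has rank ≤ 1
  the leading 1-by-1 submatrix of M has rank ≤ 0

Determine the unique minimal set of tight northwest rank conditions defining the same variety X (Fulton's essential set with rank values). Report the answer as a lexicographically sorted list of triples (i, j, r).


Propagating the 8 rank bounds to every northwest block:

  R[1]: 0  1  1  1
  R[2]: 0  1  1  2
  R[3]: 0  1  2  3
  R[4]: 1  2  3  4

hence w(1..4) = (2, 4, 3, 1).

Rothe diagram D(w) (4 cells), 2 SE-corners (essential conditions):

[(2, 3, 1), (3, 1, 0)]


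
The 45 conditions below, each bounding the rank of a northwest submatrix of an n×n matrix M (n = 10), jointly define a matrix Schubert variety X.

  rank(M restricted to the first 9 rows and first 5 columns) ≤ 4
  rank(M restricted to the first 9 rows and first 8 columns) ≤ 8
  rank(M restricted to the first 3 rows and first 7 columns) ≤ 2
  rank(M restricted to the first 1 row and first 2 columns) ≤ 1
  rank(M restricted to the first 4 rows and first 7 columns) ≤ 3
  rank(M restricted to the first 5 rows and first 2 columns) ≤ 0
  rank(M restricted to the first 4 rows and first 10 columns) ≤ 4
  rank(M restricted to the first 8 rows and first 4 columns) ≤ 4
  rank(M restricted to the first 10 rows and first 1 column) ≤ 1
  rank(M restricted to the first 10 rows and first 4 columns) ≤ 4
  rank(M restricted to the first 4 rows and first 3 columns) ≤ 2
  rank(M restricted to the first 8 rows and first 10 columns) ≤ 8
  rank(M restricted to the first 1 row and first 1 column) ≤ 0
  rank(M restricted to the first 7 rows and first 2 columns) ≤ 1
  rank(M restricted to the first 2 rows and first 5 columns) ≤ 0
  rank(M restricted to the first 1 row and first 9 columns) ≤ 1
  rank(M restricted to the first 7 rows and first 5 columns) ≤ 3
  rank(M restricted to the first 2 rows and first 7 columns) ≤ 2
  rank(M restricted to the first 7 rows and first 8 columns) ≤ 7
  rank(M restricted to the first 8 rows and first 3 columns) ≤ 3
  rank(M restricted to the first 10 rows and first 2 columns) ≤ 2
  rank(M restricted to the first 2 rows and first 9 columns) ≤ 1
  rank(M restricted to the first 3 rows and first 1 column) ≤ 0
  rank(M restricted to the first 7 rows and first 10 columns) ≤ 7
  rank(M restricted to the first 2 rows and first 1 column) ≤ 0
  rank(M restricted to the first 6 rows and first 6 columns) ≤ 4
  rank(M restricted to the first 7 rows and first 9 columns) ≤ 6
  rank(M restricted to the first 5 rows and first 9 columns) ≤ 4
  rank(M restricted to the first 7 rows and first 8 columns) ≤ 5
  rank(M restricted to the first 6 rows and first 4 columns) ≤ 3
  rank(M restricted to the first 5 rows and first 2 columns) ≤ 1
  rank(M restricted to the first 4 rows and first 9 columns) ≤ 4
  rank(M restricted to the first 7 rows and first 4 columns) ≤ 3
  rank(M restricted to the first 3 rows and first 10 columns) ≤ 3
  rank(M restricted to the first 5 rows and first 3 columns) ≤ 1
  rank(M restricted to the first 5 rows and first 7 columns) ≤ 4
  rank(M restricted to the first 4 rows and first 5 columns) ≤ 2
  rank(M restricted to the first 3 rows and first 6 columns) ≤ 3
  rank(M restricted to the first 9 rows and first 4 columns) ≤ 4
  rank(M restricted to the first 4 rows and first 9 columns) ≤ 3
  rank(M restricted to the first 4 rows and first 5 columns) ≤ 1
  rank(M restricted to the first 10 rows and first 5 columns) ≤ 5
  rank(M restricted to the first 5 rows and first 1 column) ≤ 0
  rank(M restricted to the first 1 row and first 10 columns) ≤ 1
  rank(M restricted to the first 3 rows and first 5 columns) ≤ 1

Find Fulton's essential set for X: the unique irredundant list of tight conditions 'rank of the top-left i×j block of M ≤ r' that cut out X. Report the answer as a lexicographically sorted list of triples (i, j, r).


Recovering R(i,j) via the rank-extension bound from the 45 conditions:

  0 | 0 | 0 | 0 | 0 | 1 | 1 | 1 | 1 | 1
  0 | 0 | 0 | 0 | 0 | 1 | 1 | 1 | 1 | 2
  0 | 0 | 1 | 1 | 1 | 2 | 2 | 2 | 2 | 3
  0 | 0 | 1 | 1 | 1 | 2 | 3 | 3 | 3 | 4
  0 | 0 | 1 | 2 | 2 | 3 | 4 | 4 | 4 | 5
  1 | 1 | 2 | 3 | 3 | 4 | 5 | 5 | 5 | 6
  1 | 1 | 2 | 3 | 3 | 4 | 5 | 5 | 6 | 7
  1 | 2 | 3 | 4 | 4 | 5 | 6 | 6 | 7 | 8
  1 | 2 | 3 | 4 | 4 | 5 | 6 | 7 | 8 | 9
  1 | 2 | 3 | 4 | 5 | 6 | 7 | 8 | 9 | 10

so w = (6, 10, 3, 7, 4, 1, 9, 2, 8, 5).

Fulton essential set (8 of the 25 Rothe cells):

[(2, 5, 0), (2, 9, 1), (4, 5, 1), (5, 2, 0), (7, 2, 1), (7, 5, 3), (7, 8, 5), (9, 5, 4)]
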